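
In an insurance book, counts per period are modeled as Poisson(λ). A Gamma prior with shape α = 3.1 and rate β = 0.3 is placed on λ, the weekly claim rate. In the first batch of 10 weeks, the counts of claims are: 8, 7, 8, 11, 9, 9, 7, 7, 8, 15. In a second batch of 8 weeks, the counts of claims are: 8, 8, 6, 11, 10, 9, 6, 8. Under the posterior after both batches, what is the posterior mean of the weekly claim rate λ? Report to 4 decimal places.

With a Gamma(shape α, rate β) prior, the Poisson likelihood is conjugate: the posterior is Gamma(α + ΣXᵢ, β + n).
Batch 1: sum of counts S = 89 over n = 10 weeks.
After batch 1: Gamma(α+S, β+n) = Gamma(3.1+89, 0.3+10) = Gamma(92.1, 10.3).
Batch 2: sum of counts S = 66 over n = 8 weeks.
After batch 2: Gamma(α+S, β+n) = Gamma(92.1+66, 10.3+8) = Gamma(158.1, 18.3).
Posterior mean = α/β = 158.1/18.3 = 8.6393.

8.6393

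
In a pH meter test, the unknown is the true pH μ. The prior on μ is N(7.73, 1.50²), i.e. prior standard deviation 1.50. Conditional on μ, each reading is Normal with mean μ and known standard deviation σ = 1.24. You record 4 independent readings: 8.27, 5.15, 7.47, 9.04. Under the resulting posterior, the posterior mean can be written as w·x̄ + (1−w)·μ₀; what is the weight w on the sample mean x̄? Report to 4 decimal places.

For Normal data with known variance σ², a Normal(μ₀, σ₀²) prior on μ is conjugate. Posterior precision = 1/σ₀² + n/σ²; posterior mean is the precision-weighted average of μ₀ and x̄.
σ₀² = 1.50² = 2.25, σ² = 1.24² = 1.5376. Prior precision 1/σ₀² = 1/2.25; data precision n/σ² = 4/1.5376.
w = (n/σ²)/(1/σ₀² + n/σ²) = n·σ₀²/(σ² + n·σ₀²) = 4·2.25/(1.5376 + 4·2.25) = 9/10.5376 = 0.8541.

0.8541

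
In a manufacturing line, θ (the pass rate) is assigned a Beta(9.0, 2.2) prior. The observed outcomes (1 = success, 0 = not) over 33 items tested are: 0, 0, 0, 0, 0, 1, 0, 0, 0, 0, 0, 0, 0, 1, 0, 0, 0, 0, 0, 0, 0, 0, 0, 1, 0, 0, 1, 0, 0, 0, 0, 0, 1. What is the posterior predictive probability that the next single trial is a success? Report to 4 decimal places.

The Beta prior is conjugate to a Binomial/Bernoulli likelihood; the update adds successes to α and failures to β.
Posterior: Beta(α+k, β+n−k) = Beta(9.0+5, 2.2+28) = Beta(14.0, 30.2).
For a single future Bernoulli trial, P(success | data) = α/(α+β) = 0.3167.

0.3167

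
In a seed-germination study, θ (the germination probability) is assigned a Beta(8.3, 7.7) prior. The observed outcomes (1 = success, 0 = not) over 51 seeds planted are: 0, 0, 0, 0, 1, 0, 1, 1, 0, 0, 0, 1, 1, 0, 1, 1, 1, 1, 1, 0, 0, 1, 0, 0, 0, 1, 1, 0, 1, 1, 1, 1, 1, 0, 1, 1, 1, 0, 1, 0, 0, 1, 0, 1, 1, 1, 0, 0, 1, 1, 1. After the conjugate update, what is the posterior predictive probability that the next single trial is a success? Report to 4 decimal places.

The Beta prior is conjugate to a Binomial/Bernoulli likelihood; the update adds successes to α and failures to β.
Posterior: Beta(α+k, β+n−k) = Beta(8.3+29, 7.7+22) = Beta(37.3, 29.7).
For a single future Bernoulli trial, P(success | data) = α/(α+β) = 0.5567.

0.5567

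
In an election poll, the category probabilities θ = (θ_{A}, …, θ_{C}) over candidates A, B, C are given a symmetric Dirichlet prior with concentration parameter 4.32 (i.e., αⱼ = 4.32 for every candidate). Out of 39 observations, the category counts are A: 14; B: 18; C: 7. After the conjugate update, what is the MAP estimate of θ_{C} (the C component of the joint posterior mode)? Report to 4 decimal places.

The Dirichlet prior is conjugate to the Multinomial likelihood: each posterior αⱼ = prior αⱼ + observed count nⱼ.
Posterior concentration: (18.32, 22.32, 11.32), total = 51.96.
Joint mode component: (α_{C}−1)/(Σα−K) = 10.32/48.96 = 0.2108.

0.2108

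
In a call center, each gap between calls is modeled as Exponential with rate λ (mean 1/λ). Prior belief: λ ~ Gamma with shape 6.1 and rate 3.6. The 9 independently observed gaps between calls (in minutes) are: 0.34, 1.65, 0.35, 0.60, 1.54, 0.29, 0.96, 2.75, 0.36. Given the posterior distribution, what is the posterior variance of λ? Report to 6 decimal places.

0.097574

With a Gamma(shape α, rate β) prior on the exponential rate λ, the posterior after n observations with total T = Σxᵢ is Gamma(α+n, β+T).
Sum of observations T = 8.84 minutes; n = 9.
Posterior: Gamma(6.1+9, 3.6+8.84) = Gamma(15.1, 12.44).
Var = α/β² = 0.097574.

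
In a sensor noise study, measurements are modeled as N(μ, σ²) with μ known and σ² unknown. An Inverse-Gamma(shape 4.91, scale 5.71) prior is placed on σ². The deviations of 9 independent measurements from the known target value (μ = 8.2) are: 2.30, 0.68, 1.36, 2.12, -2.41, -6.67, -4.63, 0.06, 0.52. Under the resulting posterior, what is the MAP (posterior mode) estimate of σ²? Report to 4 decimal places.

4.5881

With known mean μ and an Inverse-Gamma(α, β) prior on σ², the Normal likelihood is conjugate: posterior is Inv-Gamma(α + n/2, β + Σ(xᵢ−μ)²/2).
Σ(xᵢ−μ)² = (2.30)² + (0.68)² + (1.36)² + (2.12)² + (-2.41)² + (-6.67)² + (-4.63)² + (0.06)² + (0.52)² = 84.1043.
Posterior: Inv-Gamma(4.91 + 9/2, 5.71 + 84.1043/2) = Inv-Gamma(9.41, 47.76215).
Mode = β/(α+1) = 47.76215/10.41 = 4.5881.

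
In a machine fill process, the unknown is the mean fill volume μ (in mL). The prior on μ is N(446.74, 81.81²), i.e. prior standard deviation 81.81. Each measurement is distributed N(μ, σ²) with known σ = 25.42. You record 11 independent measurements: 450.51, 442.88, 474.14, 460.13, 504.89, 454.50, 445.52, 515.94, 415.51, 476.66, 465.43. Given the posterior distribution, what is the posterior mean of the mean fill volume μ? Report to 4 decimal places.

464.0400

For Normal data with known variance σ², a Normal(μ₀, σ₀²) prior on μ is conjugate. Posterior precision = 1/σ₀² + n/σ²; posterior mean is the precision-weighted average of μ₀ and x̄.
Σxᵢ = 450.51 + 442.88 + 474.14 + 460.13 + 504.89 + 454.50 + 445.52 + 515.94 + 415.51 + 476.66 + 465.43 = 5106.11, so n·x̄ = 5106.11.
σ₀² = 81.81² = 6692.8761, σ² = 25.42² = 646.1764; σ² + n·σ₀² = 646.1764 + 11·6692.8761 = 74267.8135.
Posterior mean = (μ₀/σ₀² + n·x̄/σ²)/(1/σ₀² + n/σ²) = (σ²·μ₀ + σ₀²·n·x̄)/(σ² + n·σ₀²) = (646.1764·446.74 + 6692.8761·5106.11)/74267.8135 = 34463234.427907/74267.8135 = 464.0400.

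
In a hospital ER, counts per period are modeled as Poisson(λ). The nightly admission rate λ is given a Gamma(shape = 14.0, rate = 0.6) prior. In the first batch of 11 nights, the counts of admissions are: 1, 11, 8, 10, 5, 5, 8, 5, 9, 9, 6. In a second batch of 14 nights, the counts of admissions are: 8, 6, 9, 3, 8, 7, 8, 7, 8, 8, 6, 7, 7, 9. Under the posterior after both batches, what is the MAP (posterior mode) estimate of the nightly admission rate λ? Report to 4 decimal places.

7.4609

With a Gamma(shape α, rate β) prior, the Poisson likelihood is conjugate: the posterior is Gamma(α + ΣXᵢ, β + n).
Batch 1: sum of counts S = 77 over n = 11 nights.
After batch 1: Gamma(α+S, β+n) = Gamma(14.0+77, 0.6+11) = Gamma(91.0, 11.6).
Batch 2: sum of counts S = 101 over n = 14 nights.
After batch 2: Gamma(α+S, β+n) = Gamma(91.0+101, 11.6+14) = Gamma(192.0, 25.6).
Mode of Gamma(α,β) for α≥1 is (α−1)/β = 191.0/25.6 = 7.4609.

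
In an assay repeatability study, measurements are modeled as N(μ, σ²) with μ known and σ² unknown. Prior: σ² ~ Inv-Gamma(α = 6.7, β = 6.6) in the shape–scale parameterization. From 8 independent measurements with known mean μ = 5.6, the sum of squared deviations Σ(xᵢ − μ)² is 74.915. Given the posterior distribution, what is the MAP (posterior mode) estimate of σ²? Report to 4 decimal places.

3.7656

With known mean μ and an Inverse-Gamma(α, β) prior on σ², the Normal likelihood is conjugate: posterior is Inv-Gamma(α + n/2, β + Σ(xᵢ−μ)²/2).
Posterior: Inv-Gamma(6.7 + 8/2, 6.6 + 74.915/2) = Inv-Gamma(10.70, 44.0575).
Mode = β/(α+1) = 44.0575/11.70 = 3.7656.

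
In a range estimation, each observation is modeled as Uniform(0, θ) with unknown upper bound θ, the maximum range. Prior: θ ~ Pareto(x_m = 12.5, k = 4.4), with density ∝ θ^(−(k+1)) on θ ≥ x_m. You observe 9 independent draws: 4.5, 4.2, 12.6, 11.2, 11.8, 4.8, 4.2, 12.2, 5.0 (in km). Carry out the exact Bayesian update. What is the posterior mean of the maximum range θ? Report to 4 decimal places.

A Pareto(scale x_m, shape k) prior on the upper bound θ of Uniform(0, θ) is conjugate: posterior is Pareto(max(x_m, max xᵢ), k + n).
Sample maximum = 12.6; prior scale x_m = 12.5 → posterior scale = max = 12.6.
Posterior shape = 4.4 + 9 = 13.4.
E[θ|data] = k·x_m/(k−1) = 13.4·12.6/12.4 = 13.6161.

13.6161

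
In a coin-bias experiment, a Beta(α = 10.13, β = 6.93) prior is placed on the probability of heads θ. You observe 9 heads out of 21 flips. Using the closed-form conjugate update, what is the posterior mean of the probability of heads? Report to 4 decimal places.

The Beta prior is conjugate to a Binomial/Bernoulli likelihood; the update adds successes to α and failures to β.
Posterior: Beta(α+k, β+n−k) = Beta(10.13+9, 6.93+12) = Beta(19.13, 18.93).
Posterior mean = α/(α+β) = 19.13/38.06 = 0.5026.

0.5026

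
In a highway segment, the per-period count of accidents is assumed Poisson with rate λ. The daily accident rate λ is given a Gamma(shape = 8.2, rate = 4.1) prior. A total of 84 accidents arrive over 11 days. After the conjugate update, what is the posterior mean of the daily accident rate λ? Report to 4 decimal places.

6.1060

With a Gamma(shape α, rate β) prior, the Poisson likelihood is conjugate: the posterior is Gamma(α + ΣXᵢ, β + n).
Posterior: Gamma(α+S, β+n) = Gamma(8.2+84, 4.1+11) = Gamma(92.2, 15.1).
Posterior mean = α/β = 92.2/15.1 = 6.1060.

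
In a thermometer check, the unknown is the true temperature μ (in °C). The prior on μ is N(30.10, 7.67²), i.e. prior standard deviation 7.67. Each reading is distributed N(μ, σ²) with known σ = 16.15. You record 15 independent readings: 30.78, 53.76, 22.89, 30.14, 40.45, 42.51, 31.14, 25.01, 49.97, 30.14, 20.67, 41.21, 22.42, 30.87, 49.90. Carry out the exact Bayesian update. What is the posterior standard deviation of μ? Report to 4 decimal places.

For Normal data with known variance σ², a Normal(μ₀, σ₀²) prior on μ is conjugate. Posterior precision = 1/σ₀² + n/σ²; posterior mean is the precision-weighted average of μ₀ and x̄.
σ₀² = 7.67² = 58.8289, σ² = 16.15² = 260.8225; σ² + n·σ₀² = 260.8225 + 15·58.8289 = 1143.256.
Posterior precision = 1/σ₀² + n/σ² = 1/58.8289 + 15/260.8225 = (σ² + n·σ₀²)/(σ₀²σ²) = 1143.256/(58.8289·260.8225); posterior variance σₙ² = σ₀²σ²/(σ² + n·σ₀²) = 58.8289·260.8225/1143.256 = 13.421229.
Posterior SD = √σₙ² = √(58.8289·260.8225/1143.256) = 3.6635.

3.6635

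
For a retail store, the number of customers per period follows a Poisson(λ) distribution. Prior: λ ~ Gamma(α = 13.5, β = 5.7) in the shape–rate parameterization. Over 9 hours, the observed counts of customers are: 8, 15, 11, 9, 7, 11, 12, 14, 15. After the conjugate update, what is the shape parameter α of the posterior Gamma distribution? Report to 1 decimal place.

With a Gamma(shape α, rate β) prior, the Poisson likelihood is conjugate: the posterior is Gamma(α + ΣXᵢ, β + n).
Sum of counts S = 102 over n = 9 hours.
Posterior: Gamma(α+S, β+n) = Gamma(13.5+102, 5.7+9) = Gamma(115.5, 14.7).
Posterior α = 115.5.

115.5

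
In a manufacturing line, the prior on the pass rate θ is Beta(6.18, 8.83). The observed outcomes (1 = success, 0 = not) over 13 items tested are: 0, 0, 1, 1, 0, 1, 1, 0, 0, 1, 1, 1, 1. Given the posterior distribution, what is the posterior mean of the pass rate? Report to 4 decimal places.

0.5062

The Beta prior is conjugate to a Binomial/Bernoulli likelihood; the update adds successes to α and failures to β.
Posterior: Beta(α+k, β+n−k) = Beta(6.18+8, 8.83+5) = Beta(14.18, 13.83).
Posterior mean = α/(α+β) = 14.18/28.01 = 0.5062.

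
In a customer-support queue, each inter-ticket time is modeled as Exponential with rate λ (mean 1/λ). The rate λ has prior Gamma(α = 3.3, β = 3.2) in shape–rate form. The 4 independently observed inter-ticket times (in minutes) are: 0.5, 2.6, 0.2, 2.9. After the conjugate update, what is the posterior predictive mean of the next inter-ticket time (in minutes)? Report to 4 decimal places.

1.4921

With a Gamma(shape α, rate β) prior on the exponential rate λ, the posterior after n observations with total T = Σxᵢ is Gamma(α+n, β+T).
Sum of observations T = 6.2 minutes; n = 4.
Posterior: Gamma(3.3+4, 3.2+6.2) = Gamma(7.3, 9.4).
The predictive distribution for the next observation is Lomax; its mean is β/(α−1) = 9.4/6.3 = 1.4921.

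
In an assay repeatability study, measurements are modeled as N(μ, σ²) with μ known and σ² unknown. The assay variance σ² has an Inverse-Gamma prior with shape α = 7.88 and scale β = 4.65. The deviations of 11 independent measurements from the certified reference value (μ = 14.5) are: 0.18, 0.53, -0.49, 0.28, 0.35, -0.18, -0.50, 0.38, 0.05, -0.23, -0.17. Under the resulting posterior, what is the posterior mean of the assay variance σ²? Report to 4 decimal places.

0.4267

With known mean μ and an Inverse-Gamma(α, β) prior on σ², the Normal likelihood is conjugate: posterior is Inv-Gamma(α + n/2, β + Σ(xᵢ−μ)²/2).
Σ(xᵢ−μ)² = (0.18)² + (0.53)² + (-0.49)² + (0.28)² + (0.35)² + (-0.18)² + (-0.50)² + (0.38)² + (0.05)² + (-0.23)² + (-0.17)² = 1.2654.
Posterior: Inv-Gamma(7.88 + 11/2, 4.65 + 1.2654/2) = Inv-Gamma(13.38, 5.28270).
E[σ²|data] = β/(α−1) = 5.28270/12.38 = 0.4267.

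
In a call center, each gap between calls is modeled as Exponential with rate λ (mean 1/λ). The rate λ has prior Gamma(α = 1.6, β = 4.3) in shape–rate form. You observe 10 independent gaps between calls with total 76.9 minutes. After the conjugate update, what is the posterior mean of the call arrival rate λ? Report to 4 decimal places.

With a Gamma(shape α, rate β) prior on the exponential rate λ, the posterior after n observations with total T = Σxᵢ is Gamma(α+n, β+T).
Posterior: Gamma(1.6+10, 4.3+76.9) = Gamma(11.6, 81.2).
Posterior mean of λ = α/β = 11.6/81.2 = 0.1429.

0.1429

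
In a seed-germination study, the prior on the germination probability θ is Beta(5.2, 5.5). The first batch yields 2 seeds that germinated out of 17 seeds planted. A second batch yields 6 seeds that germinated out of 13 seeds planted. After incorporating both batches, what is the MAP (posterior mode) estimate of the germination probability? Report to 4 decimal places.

0.3152

The Beta prior is conjugate to a Binomial/Bernoulli likelihood; the update adds successes to α and failures to β.
After batch 1: Beta(5.2+2, 5.5+15) = Beta(7.2, 20.5).
After batch 2: Beta(7.2+6, 20.5+7) = Beta(13.2, 27.5).
Mode of Beta(a,b) for a,b>1 is (a−1)/(a+b−2) = 12.2/38.7 = 0.3152.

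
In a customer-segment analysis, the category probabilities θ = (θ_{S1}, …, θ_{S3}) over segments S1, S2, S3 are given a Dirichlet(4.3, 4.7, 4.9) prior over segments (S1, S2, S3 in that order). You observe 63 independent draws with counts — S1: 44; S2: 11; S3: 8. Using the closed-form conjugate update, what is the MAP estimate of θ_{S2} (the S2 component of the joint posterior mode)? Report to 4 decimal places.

The Dirichlet prior is conjugate to the Multinomial likelihood: each posterior αⱼ = prior αⱼ + observed count nⱼ.
Posterior concentration: (48.3, 15.7, 12.9), total = 76.9.
Joint mode component: (α_{S2}−1)/(Σα−K) = 14.7/73.9 = 0.1989.

0.1989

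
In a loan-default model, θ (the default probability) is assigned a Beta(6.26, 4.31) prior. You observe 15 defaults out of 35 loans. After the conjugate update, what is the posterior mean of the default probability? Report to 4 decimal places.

The Beta prior is conjugate to a Binomial/Bernoulli likelihood; the update adds successes to α and failures to β.
Posterior: Beta(α+k, β+n−k) = Beta(6.26+15, 4.31+20) = Beta(21.26, 24.31).
Posterior mean = α/(α+β) = 21.26/45.57 = 0.4665.

0.4665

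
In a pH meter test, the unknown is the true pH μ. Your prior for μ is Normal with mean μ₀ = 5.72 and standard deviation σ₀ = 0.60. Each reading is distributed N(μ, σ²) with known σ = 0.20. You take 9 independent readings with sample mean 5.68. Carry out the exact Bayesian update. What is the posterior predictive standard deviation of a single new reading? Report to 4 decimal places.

0.2107

For Normal data with known variance σ², a Normal(μ₀, σ₀²) prior on μ is conjugate. Posterior precision = 1/σ₀² + n/σ²; posterior mean is the precision-weighted average of μ₀ and x̄.
σ₀² = 0.60² = 0.36, σ² = 0.20² = 0.04; σ² + n·σ₀² = 0.04 + 9·0.36 = 3.28.
Posterior precision = 1/σ₀² + n/σ² = 1/0.36 + 9/0.04 = (σ² + n·σ₀²)/(σ₀²σ²) = 3.28/(0.36·0.04); posterior variance σₙ² = σ₀²σ²/(σ² + n·σ₀²) = 0.36·0.04/3.28 = 0.004390.
Predictive variance for one new observation = σₙ² + σ² = 0.36·0.04/3.28 + 0.04 = σ²·(σ₀² + 3.28)/3.28 = 0.04·3.64/3.28 = 0.044390; SD = √(0.04·3.64/3.28) = 0.2107.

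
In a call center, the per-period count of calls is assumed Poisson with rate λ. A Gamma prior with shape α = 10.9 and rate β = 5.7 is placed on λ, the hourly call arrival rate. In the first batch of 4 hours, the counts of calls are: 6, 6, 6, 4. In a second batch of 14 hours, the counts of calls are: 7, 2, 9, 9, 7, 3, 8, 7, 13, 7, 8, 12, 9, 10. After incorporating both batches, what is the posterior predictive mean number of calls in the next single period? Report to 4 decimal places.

With a Gamma(shape α, rate β) prior, the Poisson likelihood is conjugate: the posterior is Gamma(α + ΣXᵢ, β + n).
Batch 1: sum of counts S = 22 over n = 4 hours.
After batch 1: Gamma(α+S, β+n) = Gamma(10.9+22, 5.7+4) = Gamma(32.9, 9.7).
Batch 2: sum of counts S = 111 over n = 14 hours.
After batch 2: Gamma(α+S, β+n) = Gamma(32.9+111, 9.7+14) = Gamma(143.9, 23.7).
The predictive distribution for one future period is NegBinom with mean α/β = 6.0717.

6.0717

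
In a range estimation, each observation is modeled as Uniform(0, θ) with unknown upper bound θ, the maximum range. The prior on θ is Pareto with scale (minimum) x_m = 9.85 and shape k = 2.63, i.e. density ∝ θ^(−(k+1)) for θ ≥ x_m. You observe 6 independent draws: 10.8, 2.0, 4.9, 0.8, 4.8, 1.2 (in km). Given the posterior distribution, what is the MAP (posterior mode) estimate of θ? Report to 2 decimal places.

10.80

A Pareto(scale x_m, shape k) prior on the upper bound θ of Uniform(0, θ) is conjugate: posterior is Pareto(max(x_m, max xᵢ), k + n).
Sample maximum = 10.8; prior scale x_m = 9.85 → posterior scale = max = 10.80.
Posterior shape = 2.63 + 6 = 8.63.
The Pareto density is decreasing on [x_m, ∞), so the mode is x_m = 10.80.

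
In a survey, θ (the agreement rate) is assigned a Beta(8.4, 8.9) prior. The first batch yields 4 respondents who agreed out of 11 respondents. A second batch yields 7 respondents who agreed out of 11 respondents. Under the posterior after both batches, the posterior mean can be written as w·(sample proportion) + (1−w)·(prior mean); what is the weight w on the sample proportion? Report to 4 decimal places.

0.5598

The Beta prior is conjugate to a Binomial/Bernoulli likelihood; the update adds successes to α and failures to β.
Total number of respondents: n = 11 + 11 = 22.
Posterior mean = (α₀+k)/(α₀+β₀+n) = [n/(α₀+β₀+n)]·(k/n) + [(α₀+β₀)/(α₀+β₀+n)]·α₀/(α₀+β₀), so only n and the prior enter the weight.
The weight on the data is w = n/(α₀+β₀+n) = 22/(8.4+8.9+22) = 22/39.3 = 0.5598.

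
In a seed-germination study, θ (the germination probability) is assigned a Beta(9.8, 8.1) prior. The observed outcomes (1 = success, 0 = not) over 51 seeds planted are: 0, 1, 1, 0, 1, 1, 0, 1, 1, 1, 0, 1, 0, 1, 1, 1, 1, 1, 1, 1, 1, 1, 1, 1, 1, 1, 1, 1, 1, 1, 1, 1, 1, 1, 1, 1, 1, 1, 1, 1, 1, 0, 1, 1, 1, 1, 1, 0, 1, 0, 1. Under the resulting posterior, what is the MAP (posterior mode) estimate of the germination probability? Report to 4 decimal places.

0.7743

The Beta prior is conjugate to a Binomial/Bernoulli likelihood; the update adds successes to α and failures to β.
Posterior: Beta(α+k, β+n−k) = Beta(9.8+43, 8.1+8) = Beta(52.8, 16.1).
Mode of Beta(a,b) for a,b>1 is (a−1)/(a+b−2) = 51.8/66.9 = 0.7743.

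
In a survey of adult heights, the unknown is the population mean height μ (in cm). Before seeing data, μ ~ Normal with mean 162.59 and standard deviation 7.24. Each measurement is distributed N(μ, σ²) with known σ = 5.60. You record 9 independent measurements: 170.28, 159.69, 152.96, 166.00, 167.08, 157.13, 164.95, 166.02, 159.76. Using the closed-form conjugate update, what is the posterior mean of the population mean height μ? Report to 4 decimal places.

For Normal data with known variance σ², a Normal(μ₀, σ₀²) prior on μ is conjugate. Posterior precision = 1/σ₀² + n/σ²; posterior mean is the precision-weighted average of μ₀ and x̄.
Σxᵢ = 170.28 + 159.69 + 152.96 + 166.00 + 167.08 + 157.13 + 164.95 + 166.02 + 159.76 = 1463.87, so n·x̄ = 1463.87.
σ₀² = 7.24² = 52.4176, σ² = 5.60² = 31.36; σ² + n·σ₀² = 31.36 + 9·52.4176 = 503.1184.
Posterior mean = (μ₀/σ₀² + n·x̄/σ²)/(1/σ₀² + n/σ²) = (σ²·μ₀ + σ₀²·n·x̄)/(σ² + n·σ₀²) = (31.36·162.59 + 52.4176·1463.87)/503.1184 = 81831.374512/503.1184 = 162.6483.

162.6483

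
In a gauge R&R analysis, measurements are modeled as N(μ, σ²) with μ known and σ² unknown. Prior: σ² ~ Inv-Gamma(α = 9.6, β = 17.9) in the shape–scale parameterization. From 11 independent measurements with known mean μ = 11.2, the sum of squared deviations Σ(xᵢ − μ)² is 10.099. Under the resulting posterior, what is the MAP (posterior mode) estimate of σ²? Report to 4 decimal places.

With known mean μ and an Inverse-Gamma(α, β) prior on σ², the Normal likelihood is conjugate: posterior is Inv-Gamma(α + n/2, β + Σ(xᵢ−μ)²/2).
Posterior: Inv-Gamma(9.6 + 11/2, 17.9 + 10.099/2) = Inv-Gamma(15.10, 22.9495).
Mode = β/(α+1) = 22.9495/16.10 = 1.4254.

1.4254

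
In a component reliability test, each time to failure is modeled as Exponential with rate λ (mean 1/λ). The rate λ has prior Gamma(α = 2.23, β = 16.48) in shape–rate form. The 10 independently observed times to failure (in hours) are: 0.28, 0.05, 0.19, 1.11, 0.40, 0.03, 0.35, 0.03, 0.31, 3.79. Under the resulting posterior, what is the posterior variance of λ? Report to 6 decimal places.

0.023079

With a Gamma(shape α, rate β) prior on the exponential rate λ, the posterior after n observations with total T = Σxᵢ is Gamma(α+n, β+T).
Sum of observations T = 6.54 hours; n = 10.
Posterior: Gamma(2.23+10, 16.48+6.54) = Gamma(12.23, 23.02).
Var = α/β² = 0.023079.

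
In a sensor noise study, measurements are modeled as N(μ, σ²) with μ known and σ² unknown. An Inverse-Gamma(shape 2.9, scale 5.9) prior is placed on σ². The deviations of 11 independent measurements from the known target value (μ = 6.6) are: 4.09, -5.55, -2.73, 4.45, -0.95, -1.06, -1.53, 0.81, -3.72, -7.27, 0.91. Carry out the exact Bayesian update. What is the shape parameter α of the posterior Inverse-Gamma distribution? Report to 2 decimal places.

With known mean μ and an Inverse-Gamma(α, β) prior on σ², the Normal likelihood is conjugate: posterior is Inv-Gamma(α + n/2, β + Σ(xᵢ−μ)²/2).
Σ(xᵢ−μ)² = (4.09)² + (-5.55)² + (-2.73)² + (4.45)² + (-0.95)² + (-1.06)² + (-1.53)² + (0.81)² + (-3.72)² + (-7.27)² + (0.91)² = 147.3285.
Posterior: Inv-Gamma(2.9 + 11/2, 5.9 + 147.3285/2) = Inv-Gamma(8.40, 79.56425).
Posterior α = 8.40.

8.40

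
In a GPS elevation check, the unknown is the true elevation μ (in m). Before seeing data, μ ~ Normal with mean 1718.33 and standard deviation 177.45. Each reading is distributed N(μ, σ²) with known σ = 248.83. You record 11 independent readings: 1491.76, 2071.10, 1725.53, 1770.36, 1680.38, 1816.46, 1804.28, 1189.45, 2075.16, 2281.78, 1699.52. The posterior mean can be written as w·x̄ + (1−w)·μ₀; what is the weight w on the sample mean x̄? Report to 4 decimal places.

0.8484

For Normal data with known variance σ², a Normal(μ₀, σ₀²) prior on μ is conjugate. Posterior precision = 1/σ₀² + n/σ²; posterior mean is the precision-weighted average of μ₀ and x̄.
σ₀² = 177.45² = 31488.5025, σ² = 248.83² = 61916.3689. Prior precision 1/σ₀² = 1/31488.5025; data precision n/σ² = 11/61916.3689.
w = (n/σ²)/(1/σ₀² + n/σ²) = n·σ₀²/(σ² + n·σ₀²) = 11·31488.5025/(61916.3689 + 11·31488.5025) = 346373.5275/408289.8964 = 0.8484.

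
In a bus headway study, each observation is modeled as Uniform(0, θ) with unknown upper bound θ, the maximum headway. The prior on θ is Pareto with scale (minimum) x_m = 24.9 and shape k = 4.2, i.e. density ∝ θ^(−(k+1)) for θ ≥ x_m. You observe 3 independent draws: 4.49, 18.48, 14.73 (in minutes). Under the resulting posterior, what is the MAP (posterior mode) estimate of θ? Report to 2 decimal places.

24.90

A Pareto(scale x_m, shape k) prior on the upper bound θ of Uniform(0, θ) is conjugate: posterior is Pareto(max(x_m, max xᵢ), k + n).
Sample maximum = 18.48; prior scale x_m = 24.9 → posterior scale = max = 24.90.
Posterior shape = 4.2 + 3 = 7.2.
The Pareto density is decreasing on [x_m, ∞), so the mode is x_m = 24.90.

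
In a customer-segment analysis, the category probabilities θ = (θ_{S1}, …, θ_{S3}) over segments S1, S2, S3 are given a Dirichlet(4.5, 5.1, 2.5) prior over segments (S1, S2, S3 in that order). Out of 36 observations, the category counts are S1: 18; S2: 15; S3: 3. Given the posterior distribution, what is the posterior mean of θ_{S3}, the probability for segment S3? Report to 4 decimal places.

The Dirichlet prior is conjugate to the Multinomial likelihood: each posterior αⱼ = prior αⱼ + observed count nⱼ.
Posterior concentration: (22.5, 20.1, 5.5), total = 48.1.
E[θ_{S3}|data] = α_{S3}/Σα = 5.5/48.1 = 0.1143.

0.1143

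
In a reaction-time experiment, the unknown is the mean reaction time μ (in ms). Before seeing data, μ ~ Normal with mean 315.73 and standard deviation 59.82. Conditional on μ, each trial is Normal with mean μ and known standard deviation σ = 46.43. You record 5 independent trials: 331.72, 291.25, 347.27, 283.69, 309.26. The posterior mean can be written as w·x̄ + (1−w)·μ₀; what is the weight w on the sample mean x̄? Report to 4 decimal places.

0.8925

For Normal data with known variance σ², a Normal(μ₀, σ₀²) prior on μ is conjugate. Posterior precision = 1/σ₀² + n/σ²; posterior mean is the precision-weighted average of μ₀ and x̄.
σ₀² = 59.82² = 3578.4324, σ² = 46.43² = 2155.7449. Prior precision 1/σ₀² = 1/3578.4324; data precision n/σ² = 5/2155.7449.
w = (n/σ²)/(1/σ₀² + n/σ²) = n·σ₀²/(σ² + n·σ₀²) = 5·3578.4324/(2155.7449 + 5·3578.4324) = 17892.162/20047.9069 = 0.8925.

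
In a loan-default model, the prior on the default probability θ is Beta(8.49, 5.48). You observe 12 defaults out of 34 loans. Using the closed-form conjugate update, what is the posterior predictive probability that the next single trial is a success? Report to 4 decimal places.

0.4271

The Beta prior is conjugate to a Binomial/Bernoulli likelihood; the update adds successes to α and failures to β.
Posterior: Beta(α+k, β+n−k) = Beta(8.49+12, 5.48+22) = Beta(20.49, 27.48).
For a single future Bernoulli trial, P(success | data) = α/(α+β) = 0.4271.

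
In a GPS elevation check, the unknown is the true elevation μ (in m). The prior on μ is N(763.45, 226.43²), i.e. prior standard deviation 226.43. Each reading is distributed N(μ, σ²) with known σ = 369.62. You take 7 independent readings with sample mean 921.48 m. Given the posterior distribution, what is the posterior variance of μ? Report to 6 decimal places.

For Normal data with known variance σ², a Normal(μ₀, σ₀²) prior on μ is conjugate. Posterior precision = 1/σ₀² + n/σ²; posterior mean is the precision-weighted average of μ₀ and x̄.
σ₀² = 226.43² = 51270.5449, σ² = 369.62² = 136618.9444; σ² + n·σ₀² = 136618.9444 + 7·51270.5449 = 495512.7587.
Posterior precision = 1/σ₀² + n/σ² = 1/51270.5449 + 7/136618.9444 = (σ² + n·σ₀²)/(σ₀²σ²) = 495512.7587/(51270.5449·136618.9444); posterior variance σₙ² = σ₀²σ²/(σ² + n·σ₀²) = 51270.5449·136618.9444/495512.7587 = 14135.917996.

14135.917996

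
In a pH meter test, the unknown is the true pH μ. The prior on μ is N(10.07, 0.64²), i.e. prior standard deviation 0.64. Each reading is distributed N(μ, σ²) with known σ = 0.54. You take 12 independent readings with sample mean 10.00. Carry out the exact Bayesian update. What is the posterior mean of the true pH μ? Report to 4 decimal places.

10.0039

For Normal data with known variance σ², a Normal(μ₀, σ₀²) prior on μ is conjugate. Posterior precision = 1/σ₀² + n/σ²; posterior mean is the precision-weighted average of μ₀ and x̄.
n·x̄ = 12·10.00 = 120.
σ₀² = 0.64² = 0.4096, σ² = 0.54² = 0.2916; σ² + n·σ₀² = 0.2916 + 12·0.4096 = 5.2068.
Posterior mean = (μ₀/σ₀² + n·x̄/σ²)/(1/σ₀² + n/σ²) = (σ²·μ₀ + σ₀²·n·x̄)/(σ² + n·σ₀²) = (0.2916·10.07 + 0.4096·120)/5.2068 = 52.088412/5.2068 = 10.0039.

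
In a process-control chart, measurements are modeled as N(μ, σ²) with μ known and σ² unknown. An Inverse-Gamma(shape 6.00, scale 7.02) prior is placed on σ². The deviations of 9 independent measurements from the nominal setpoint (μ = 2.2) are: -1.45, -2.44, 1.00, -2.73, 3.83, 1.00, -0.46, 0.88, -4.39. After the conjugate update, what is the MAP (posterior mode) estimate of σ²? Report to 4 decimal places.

2.8903

With known mean μ and an Inverse-Gamma(α, β) prior on σ², the Normal likelihood is conjugate: posterior is Inv-Gamma(α + n/2, β + Σ(xᵢ−μ)²/2).
Σ(xᵢ−μ)² = (-1.45)² + (-2.44)² + (1.00)² + (-2.73)² + (3.83)² + (1.00)² + (-0.46)² + (0.88)² + (-4.39)² = 52.4360.
Posterior: Inv-Gamma(6.00 + 9/2, 7.02 + 52.4360/2) = Inv-Gamma(10.50, 33.23800).
Mode = β/(α+1) = 33.23800/11.50 = 2.8903.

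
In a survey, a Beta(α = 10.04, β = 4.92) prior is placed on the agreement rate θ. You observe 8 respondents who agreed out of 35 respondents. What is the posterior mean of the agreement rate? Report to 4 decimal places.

The Beta prior is conjugate to a Binomial/Bernoulli likelihood; the update adds successes to α and failures to β.
Posterior: Beta(α+k, β+n−k) = Beta(10.04+8, 4.92+27) = Beta(18.04, 31.92).
Posterior mean = α/(α+β) = 18.04/49.96 = 0.3611.

0.3611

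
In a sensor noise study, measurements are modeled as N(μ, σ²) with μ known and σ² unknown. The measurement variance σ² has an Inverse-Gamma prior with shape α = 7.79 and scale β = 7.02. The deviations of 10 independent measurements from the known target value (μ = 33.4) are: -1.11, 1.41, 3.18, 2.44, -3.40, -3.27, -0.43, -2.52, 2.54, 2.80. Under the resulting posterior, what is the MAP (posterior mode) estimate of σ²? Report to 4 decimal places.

With known mean μ and an Inverse-Gamma(α, β) prior on σ², the Normal likelihood is conjugate: posterior is Inv-Gamma(α + n/2, β + Σ(xᵢ−μ)²/2).
Σ(xᵢ−μ)² = (-1.11)² + (1.41)² + (3.18)² + (2.44)² + (-3.40)² + (-3.27)² + (-0.43)² + (-2.52)² + (2.54)² + (2.80)² = 62.3660.
Posterior: Inv-Gamma(7.79 + 10/2, 7.02 + 62.3660/2) = Inv-Gamma(12.79, 38.20300).
Mode = β/(α+1) = 38.20300/13.79 = 2.7703.

2.7703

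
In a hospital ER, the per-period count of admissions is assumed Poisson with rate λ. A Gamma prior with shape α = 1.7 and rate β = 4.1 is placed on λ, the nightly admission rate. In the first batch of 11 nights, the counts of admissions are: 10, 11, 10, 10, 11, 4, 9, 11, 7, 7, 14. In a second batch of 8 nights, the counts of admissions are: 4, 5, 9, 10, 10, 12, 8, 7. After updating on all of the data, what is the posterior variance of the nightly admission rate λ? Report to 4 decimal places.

With a Gamma(shape α, rate β) prior, the Poisson likelihood is conjugate: the posterior is Gamma(α + ΣXᵢ, β + n).
Batch 1: sum of counts S = 104 over n = 11 nights.
After batch 1: Gamma(α+S, β+n) = Gamma(1.7+104, 4.1+11) = Gamma(105.7, 15.1).
Batch 2: sum of counts S = 65 over n = 8 nights.
After batch 2: Gamma(α+S, β+n) = Gamma(105.7+65, 15.1+8) = Gamma(170.7, 23.1).
Var = α/β² = 170.7/23.1² = 0.3199.

0.3199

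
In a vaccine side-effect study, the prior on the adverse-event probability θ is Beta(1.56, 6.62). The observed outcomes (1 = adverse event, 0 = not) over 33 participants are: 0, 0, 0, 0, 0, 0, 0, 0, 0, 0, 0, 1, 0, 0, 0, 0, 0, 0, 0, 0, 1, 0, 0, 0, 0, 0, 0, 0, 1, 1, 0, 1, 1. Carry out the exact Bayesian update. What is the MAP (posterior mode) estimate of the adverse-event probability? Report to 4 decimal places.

0.1674

The Beta prior is conjugate to a Binomial/Bernoulli likelihood; the update adds successes to α and failures to β.
Posterior: Beta(α+k, β+n−k) = Beta(1.56+6, 6.62+27) = Beta(7.56, 33.62).
Mode of Beta(a,b) for a,b>1 is (a−1)/(a+b−2) = 6.56/39.18 = 0.1674.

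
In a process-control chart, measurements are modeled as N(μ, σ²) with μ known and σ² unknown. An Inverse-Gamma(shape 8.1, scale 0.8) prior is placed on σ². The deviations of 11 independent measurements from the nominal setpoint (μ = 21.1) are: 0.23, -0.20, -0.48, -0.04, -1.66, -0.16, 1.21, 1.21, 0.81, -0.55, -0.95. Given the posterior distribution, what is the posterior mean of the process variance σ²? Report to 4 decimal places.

0.3768

With known mean μ and an Inverse-Gamma(α, β) prior on σ², the Normal likelihood is conjugate: posterior is Inv-Gamma(α + n/2, β + Σ(xᵢ−μ)²/2).
Σ(xᵢ−μ)² = (0.23)² + (-0.20)² + (-0.48)² + (-0.04)² + (-1.66)² + (-0.16)² + (1.21)² + (1.21)² + (0.81)² + (-0.55)² + (-0.95)² = 7.8954.
Posterior: Inv-Gamma(8.1 + 11/2, 0.8 + 7.8954/2) = Inv-Gamma(13.60, 4.74770).
E[σ²|data] = β/(α−1) = 4.74770/12.60 = 0.3768.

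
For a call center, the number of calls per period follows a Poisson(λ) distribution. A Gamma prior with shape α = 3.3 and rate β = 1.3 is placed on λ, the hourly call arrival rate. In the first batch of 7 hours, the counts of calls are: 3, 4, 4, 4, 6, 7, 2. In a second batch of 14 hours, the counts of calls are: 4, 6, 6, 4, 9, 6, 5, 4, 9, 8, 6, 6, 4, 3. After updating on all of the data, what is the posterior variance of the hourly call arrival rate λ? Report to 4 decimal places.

With a Gamma(shape α, rate β) prior, the Poisson likelihood is conjugate: the posterior is Gamma(α + ΣXᵢ, β + n).
Batch 1: sum of counts S = 30 over n = 7 hours.
After batch 1: Gamma(α+S, β+n) = Gamma(3.3+30, 1.3+7) = Gamma(33.3, 8.3).
Batch 2: sum of counts S = 80 over n = 14 hours.
After batch 2: Gamma(α+S, β+n) = Gamma(33.3+80, 8.3+14) = Gamma(113.3, 22.3).
Var = α/β² = 113.3/22.3² = 0.2278.

0.2278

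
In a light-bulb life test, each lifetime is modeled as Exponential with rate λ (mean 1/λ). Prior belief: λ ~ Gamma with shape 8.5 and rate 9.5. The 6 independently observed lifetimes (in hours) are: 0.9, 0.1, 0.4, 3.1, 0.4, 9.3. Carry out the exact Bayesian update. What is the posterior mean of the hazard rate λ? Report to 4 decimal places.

0.6118

With a Gamma(shape α, rate β) prior on the exponential rate λ, the posterior after n observations with total T = Σxᵢ is Gamma(α+n, β+T).
Sum of observations T = 14.2 hours; n = 6.
Posterior: Gamma(8.5+6, 9.5+14.2) = Gamma(14.5, 23.7).
Posterior mean of λ = α/β = 14.5/23.7 = 0.6118.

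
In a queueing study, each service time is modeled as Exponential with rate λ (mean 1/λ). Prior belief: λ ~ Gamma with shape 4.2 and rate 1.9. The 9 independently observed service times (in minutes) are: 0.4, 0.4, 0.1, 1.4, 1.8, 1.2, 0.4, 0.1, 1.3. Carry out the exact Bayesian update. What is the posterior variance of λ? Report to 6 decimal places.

0.162963

With a Gamma(shape α, rate β) prior on the exponential rate λ, the posterior after n observations with total T = Σxᵢ is Gamma(α+n, β+T).
Sum of observations T = 7.1 minutes; n = 9.
Posterior: Gamma(4.2+9, 1.9+7.1) = Gamma(13.2, 9.0).
Var = α/β² = 0.162963.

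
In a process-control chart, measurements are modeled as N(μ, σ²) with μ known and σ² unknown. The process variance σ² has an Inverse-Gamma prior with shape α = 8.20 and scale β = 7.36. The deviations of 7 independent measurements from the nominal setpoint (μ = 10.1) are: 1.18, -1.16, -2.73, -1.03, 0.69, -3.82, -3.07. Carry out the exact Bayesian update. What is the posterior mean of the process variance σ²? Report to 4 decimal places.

2.3582

With known mean μ and an Inverse-Gamma(α, β) prior on σ², the Normal likelihood is conjugate: posterior is Inv-Gamma(α + n/2, β + Σ(xᵢ−μ)²/2).
Σ(xᵢ−μ)² = (1.18)² + (-1.16)² + (-2.73)² + (-1.03)² + (0.69)² + (-3.82)² + (-3.07)² = 35.7452.
Posterior: Inv-Gamma(8.20 + 7/2, 7.36 + 35.7452/2) = Inv-Gamma(11.70, 25.23260).
E[σ²|data] = β/(α−1) = 25.23260/10.70 = 2.3582.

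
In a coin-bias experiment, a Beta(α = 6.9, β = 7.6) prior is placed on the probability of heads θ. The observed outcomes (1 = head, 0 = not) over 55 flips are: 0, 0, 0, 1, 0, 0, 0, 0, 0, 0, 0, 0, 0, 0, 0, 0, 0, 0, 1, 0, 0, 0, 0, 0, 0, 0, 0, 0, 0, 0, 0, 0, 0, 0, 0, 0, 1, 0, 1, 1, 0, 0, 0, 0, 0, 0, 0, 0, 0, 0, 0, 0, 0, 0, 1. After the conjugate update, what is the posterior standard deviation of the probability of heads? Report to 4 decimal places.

0.0463

The Beta prior is conjugate to a Binomial/Bernoulli likelihood; the update adds successes to α and failures to β.
Posterior: Beta(α+k, β+n−k) = Beta(6.9+6, 7.6+49) = Beta(12.9, 56.6).
Var = αβ/((α+β)²(α+β+1)) = 12.9·56.6/(69.5²·70.5) = 0.00214411; SD = √0.00214411 = 0.0463.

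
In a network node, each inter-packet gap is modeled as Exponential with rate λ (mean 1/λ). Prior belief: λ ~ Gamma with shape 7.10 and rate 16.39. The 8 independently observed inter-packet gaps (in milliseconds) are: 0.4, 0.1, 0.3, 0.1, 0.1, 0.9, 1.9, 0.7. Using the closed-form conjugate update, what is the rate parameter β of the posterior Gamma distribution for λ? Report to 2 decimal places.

20.89

With a Gamma(shape α, rate β) prior on the exponential rate λ, the posterior after n observations with total T = Σxᵢ is Gamma(α+n, β+T).
Sum of observations T = 4.5 milliseconds; n = 8.
Posterior: Gamma(7.10+8, 16.39+4.5) = Gamma(15.10, 20.89).
Posterior β = 20.89.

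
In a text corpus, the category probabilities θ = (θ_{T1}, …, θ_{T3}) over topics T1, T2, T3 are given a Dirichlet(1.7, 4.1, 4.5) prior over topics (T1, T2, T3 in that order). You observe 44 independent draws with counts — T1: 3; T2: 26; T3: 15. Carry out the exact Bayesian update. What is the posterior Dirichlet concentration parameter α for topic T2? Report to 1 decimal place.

30.1

The Dirichlet prior is conjugate to the Multinomial likelihood: each posterior αⱼ = prior αⱼ + observed count nⱼ.
Posterior concentration: (4.7, 30.1, 19.5), total = 54.3.
α_{T2} = 4.1 + 26 = 30.1.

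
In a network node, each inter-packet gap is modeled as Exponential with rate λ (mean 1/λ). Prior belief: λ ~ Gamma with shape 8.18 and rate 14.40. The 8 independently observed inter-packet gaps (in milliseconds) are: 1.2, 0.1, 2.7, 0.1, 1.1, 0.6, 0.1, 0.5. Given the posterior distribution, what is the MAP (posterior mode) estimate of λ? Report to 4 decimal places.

0.7298

With a Gamma(shape α, rate β) prior on the exponential rate λ, the posterior after n observations with total T = Σxᵢ is Gamma(α+n, β+T).
Sum of observations T = 6.4 milliseconds; n = 8.
Posterior: Gamma(8.18+8, 14.40+6.4) = Gamma(16.18, 20.80).
Mode = (α−1)/β = 0.7298.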